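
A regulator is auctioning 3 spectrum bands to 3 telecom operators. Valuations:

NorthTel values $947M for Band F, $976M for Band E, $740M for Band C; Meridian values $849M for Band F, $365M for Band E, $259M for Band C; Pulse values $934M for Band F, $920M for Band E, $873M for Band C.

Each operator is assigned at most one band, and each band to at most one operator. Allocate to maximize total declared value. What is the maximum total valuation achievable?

Maximum total: $2698M

This is the linear assignment problem.
Optimal: NorthTel→Band E ($976M), Meridian→Band F ($849M), Pulse→Band C ($873M) — total 976+849+873 = $2698M.
Column-greedy (each band in turn goes to its best remaining operator) gives $2126M, worse by 572.
Next-best assignment: NorthTel→Band C, Meridian→Band F, Pulse→Band E = $2509M.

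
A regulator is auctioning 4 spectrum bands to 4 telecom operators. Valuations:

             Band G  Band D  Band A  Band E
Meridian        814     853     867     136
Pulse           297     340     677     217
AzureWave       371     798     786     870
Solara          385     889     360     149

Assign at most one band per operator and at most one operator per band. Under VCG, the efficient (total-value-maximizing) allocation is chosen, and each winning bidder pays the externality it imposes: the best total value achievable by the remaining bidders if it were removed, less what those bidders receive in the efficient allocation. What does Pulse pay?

Efficient allocation: Meridian→Band G ($814M), Pulse→Band A ($677M), AzureWave→Band E ($870M), Solara→Band D ($889M); total welfare W = $3250M.
Pulse receives Band A at value $677M, so the others get W − 677 = $2573M.
Without Pulse: best allocation of the remaining 3 bidders over all 4 bands is Meridian→Band A ($867M), AzureWave→Band E ($870M), Solara→Band D ($889M), total $2626M.
VCG payment = (others' best without Pulse) − (others' welfare with Pulse) = 2626 − 2573 = $53M.

Pulse pays $53M.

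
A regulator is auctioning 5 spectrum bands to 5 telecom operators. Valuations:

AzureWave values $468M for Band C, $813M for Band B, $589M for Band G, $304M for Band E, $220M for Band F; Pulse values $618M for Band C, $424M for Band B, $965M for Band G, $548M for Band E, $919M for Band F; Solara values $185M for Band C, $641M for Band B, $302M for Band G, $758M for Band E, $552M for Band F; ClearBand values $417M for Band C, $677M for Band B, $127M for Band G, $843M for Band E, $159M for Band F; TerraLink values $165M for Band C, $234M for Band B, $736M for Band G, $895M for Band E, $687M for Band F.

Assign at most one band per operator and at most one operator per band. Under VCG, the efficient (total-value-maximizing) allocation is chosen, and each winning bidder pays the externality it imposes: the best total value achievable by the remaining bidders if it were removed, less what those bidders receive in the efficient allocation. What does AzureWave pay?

AzureWave pays $309M.

Efficient allocation: AzureWave→Band B ($813M), Pulse→Band F ($919M), Solara→Band E ($758M), ClearBand→Band C ($417M), TerraLink→Band G ($736M); total welfare W = $3643M.
AzureWave receives Band B at value $813M, so the others get W − 813 = $2830M.
Without AzureWave: best allocation of the remaining 4 bidders over all 5 bands is Pulse→Band F ($919M), Solara→Band B ($641M), ClearBand→Band E ($843M), TerraLink→Band G ($736M), total $3139M.
VCG payment = (others' best without AzureWave) − (others' welfare with AzureWave) = 3139 − 2830 = $309M.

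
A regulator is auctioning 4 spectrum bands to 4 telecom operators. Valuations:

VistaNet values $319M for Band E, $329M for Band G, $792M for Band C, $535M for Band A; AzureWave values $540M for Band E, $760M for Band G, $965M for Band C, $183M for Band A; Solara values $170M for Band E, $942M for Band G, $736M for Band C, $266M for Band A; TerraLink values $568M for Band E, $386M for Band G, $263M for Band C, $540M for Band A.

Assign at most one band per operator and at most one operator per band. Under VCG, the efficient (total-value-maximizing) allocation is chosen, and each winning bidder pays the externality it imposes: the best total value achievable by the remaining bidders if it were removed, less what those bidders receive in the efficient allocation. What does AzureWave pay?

AzureWave pays $257M.

Efficient allocation: VistaNet→Band A ($535M), AzureWave→Band C ($965M), Solara→Band G ($942M), TerraLink→Band E ($568M); total welfare W = $3010M.
AzureWave receives Band C at value $965M, so the others get W − 965 = $2045M.
Without AzureWave: best allocation of the remaining 3 bidders over all 4 bands is VistaNet→Band C ($792M), Solara→Band G ($942M), TerraLink→Band E ($568M), total $2302M.
VCG payment = (others' best without AzureWave) − (others' welfare with AzureWave) = 2302 − 2045 = $257M.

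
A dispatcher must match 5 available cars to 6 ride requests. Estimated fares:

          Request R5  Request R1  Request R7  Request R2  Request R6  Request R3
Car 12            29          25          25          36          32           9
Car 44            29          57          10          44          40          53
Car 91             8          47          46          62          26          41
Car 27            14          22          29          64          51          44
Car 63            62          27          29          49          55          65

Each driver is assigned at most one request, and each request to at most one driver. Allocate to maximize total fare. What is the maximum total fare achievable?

Maximum total: $264

Optimal: Car 12→Request R5 ($29), Car 44→Request R1 ($57), Car 91→Request R2 ($62), Car 27→Request R6 ($51), Car 63→Request R3 ($65) — total 29+57+62+51+65 = $264.
Row-greedy (each driver in turn takes its best remaining request) gives $255, worse by 9.
Swapping Car 12↔Car 63 (Car 12→Request R3 $9, Car 63→Request R5 $62) loses 23.
No other one-to-one assignment exceeds $264.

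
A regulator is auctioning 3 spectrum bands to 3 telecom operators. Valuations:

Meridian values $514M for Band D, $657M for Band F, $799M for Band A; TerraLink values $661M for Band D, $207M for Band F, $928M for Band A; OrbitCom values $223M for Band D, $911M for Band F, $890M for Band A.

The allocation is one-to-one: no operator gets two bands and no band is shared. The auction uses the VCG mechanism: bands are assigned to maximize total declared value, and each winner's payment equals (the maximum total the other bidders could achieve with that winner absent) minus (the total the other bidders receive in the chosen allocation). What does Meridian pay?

Meridian pays $267M.

Efficient allocation: Meridian→Band A ($799M), TerraLink→Band D ($661M), OrbitCom→Band F ($911M); total welfare W = $2371M.
Meridian receives Band A at value $799M, so the others get W − 799 = $1572M.
Without Meridian: best allocation of the remaining 2 bidders over all 3 bands is TerraLink→Band A ($928M), OrbitCom→Band F ($911M), total $1839M.
VCG payment = (others' best without Meridian) − (others' welfare with Meridian) = 1839 − 1572 = $267M.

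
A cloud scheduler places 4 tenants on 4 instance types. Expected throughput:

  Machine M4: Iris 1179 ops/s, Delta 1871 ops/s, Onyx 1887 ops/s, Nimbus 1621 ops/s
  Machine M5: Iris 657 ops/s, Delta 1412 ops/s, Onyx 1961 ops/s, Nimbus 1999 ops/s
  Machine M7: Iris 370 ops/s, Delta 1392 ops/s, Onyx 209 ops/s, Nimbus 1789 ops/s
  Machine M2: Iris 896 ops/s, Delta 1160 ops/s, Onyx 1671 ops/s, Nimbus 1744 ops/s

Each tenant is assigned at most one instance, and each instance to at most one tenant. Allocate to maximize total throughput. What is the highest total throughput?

Optimal: Iris→Machine M2 (896 ops/s), Delta→Machine M4 (1871 ops/s), Onyx→Machine M5 (1961 ops/s), Nimbus→Machine M7 (1789 ops/s) — total 896+1871+1961+1789 = 6517 ops/s.
Max-entry greedy (repeatedly take the single best remaining cell) gives 6174 ops/s, worse by 343.
Next-best assignment: Iris→Machine M4, Delta→Machine M7, Onyx→Machine M5, Nimbus→Machine M2 = 6276 ops/s.
Swapping Onyx↔Delta (Onyx→Machine M4 1887 ops/s, Delta→Machine M5 1412 ops/s) loses 533.
Checked against all permutations: 6517 ops/s is optimal.

Maximum total: 6517 ops/s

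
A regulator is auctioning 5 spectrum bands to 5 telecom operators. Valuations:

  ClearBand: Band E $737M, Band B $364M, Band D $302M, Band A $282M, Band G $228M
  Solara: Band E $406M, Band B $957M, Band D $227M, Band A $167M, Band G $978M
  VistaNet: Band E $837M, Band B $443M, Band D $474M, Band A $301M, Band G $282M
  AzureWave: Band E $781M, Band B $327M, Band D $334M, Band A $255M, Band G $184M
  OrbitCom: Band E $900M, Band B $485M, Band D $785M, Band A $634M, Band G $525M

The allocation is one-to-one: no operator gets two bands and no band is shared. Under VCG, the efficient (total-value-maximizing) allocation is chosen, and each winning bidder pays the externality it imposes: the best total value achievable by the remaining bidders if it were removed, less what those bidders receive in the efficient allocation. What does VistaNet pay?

Efficient allocation: ClearBand→Band A ($282M), Solara→Band G ($978M), VistaNet→Band B ($443M), AzureWave→Band E ($781M), OrbitCom→Band D ($785M); total welfare W = $3269M.
VistaNet receives Band B at value $443M, so the others get W − 443 = $2826M.
Without VistaNet: best allocation of the remaining 4 bidders over all 5 bands is ClearBand→Band B ($364M), Solara→Band G ($978M), AzureWave→Band E ($781M), OrbitCom→Band D ($785M), total $2908M.
VCG payment = (others' best without VistaNet) − (others' welfare with VistaNet) = 2908 − 2826 = $82M.

VistaNet pays $82M.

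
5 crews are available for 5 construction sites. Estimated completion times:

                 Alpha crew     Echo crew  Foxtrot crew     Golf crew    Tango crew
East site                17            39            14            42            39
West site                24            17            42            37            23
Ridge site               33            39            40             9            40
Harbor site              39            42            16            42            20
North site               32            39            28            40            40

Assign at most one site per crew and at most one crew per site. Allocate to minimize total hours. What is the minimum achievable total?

Minimum total: 91 hours

Optimal: Alpha crew→East site (17 hours), Echo crew→West site (17 hours), Foxtrot crew→North site (28 hours), Golf crew→Ridge site (9 hours), Tango crew→Harbor site (20 hours) — total 17+17+28+9+20 = 91 hours.
Row-greedy (each crew in turn takes its cheapest remaining site) gives 99 hours, worse by 8.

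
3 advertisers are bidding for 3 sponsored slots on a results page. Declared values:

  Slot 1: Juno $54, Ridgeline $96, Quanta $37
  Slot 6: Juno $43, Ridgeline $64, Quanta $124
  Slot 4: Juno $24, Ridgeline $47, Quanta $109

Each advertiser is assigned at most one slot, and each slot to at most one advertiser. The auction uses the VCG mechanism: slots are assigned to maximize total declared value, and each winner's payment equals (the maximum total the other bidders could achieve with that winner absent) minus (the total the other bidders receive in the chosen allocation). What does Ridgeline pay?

Efficient allocation: Juno→Slot 6 ($43), Ridgeline→Slot 1 ($96), Quanta→Slot 4 ($109); total welfare W = $248.
Ridgeline receives Slot 1 at value $96, so the others get W − 96 = $152.
Without Ridgeline: best allocation of the remaining 2 bidders over all 3 slots is Juno→Slot 1 ($54), Quanta→Slot 6 ($124), total $178.
VCG payment = (others' best without Ridgeline) − (others' welfare with Ridgeline) = 178 − 152 = $26.

Ridgeline pays $26.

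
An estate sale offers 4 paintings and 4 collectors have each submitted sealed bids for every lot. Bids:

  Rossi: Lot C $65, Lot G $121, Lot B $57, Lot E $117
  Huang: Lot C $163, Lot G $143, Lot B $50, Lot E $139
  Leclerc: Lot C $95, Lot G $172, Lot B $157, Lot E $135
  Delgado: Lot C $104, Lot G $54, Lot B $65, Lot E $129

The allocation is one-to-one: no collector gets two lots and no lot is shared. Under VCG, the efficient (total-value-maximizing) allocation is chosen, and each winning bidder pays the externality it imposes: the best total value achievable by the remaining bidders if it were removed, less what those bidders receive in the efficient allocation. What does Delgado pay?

Efficient allocation: Rossi→Lot G ($121), Huang→Lot C ($163), Leclerc→Lot B ($157), Delgado→Lot E ($129); total welfare W = $570.
Delgado receives Lot E at value $129, so the others get W − 129 = $441.
Without Delgado: best allocation of the remaining 3 bidders over all 4 lots is Rossi→Lot E ($117), Huang→Lot C ($163), Leclerc→Lot G ($172), total $452.
VCG payment = (others' best without Delgado) − (others' welfare with Delgado) = 452 − 441 = $11.

Delgado pays $11.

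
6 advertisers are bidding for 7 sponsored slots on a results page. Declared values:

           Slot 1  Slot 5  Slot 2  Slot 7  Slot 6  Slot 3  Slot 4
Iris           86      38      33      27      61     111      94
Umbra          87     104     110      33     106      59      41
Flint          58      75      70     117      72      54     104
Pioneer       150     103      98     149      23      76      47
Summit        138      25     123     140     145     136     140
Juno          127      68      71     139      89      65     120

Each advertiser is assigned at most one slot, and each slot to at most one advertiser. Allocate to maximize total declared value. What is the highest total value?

Optimal: Iris→Slot 3 ($111), Umbra→Slot 2 ($110), Flint→Slot 4 ($104), Pioneer→Slot 1 ($150), Summit→Slot 6 ($145), Juno→Slot 7 ($139) — total 111+110+104+150+145+139 = $759.
Row-greedy (each advertiser in turn takes its best remaining slot) gives $753, worse by 6.
Next-best assignment: Iris→Slot 3, Umbra→Slot 5, Flint→Slot 4, Pioneer→Slot 1, Summit→Slot 6, Juno→Slot 7 = $753.
Swapping Iris↔Umbra (Iris→Slot 2 $33, Umbra→Slot 3 $59) loses 129.

Max total: $759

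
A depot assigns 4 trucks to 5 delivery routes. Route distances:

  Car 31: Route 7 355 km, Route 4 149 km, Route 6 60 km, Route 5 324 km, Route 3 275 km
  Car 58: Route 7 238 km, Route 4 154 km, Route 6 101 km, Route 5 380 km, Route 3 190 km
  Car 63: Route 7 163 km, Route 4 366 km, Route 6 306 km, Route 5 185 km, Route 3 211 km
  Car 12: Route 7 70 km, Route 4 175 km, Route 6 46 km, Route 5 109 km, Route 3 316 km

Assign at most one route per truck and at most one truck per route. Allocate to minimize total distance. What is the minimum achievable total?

Min total: 469 km

Optimal: Car 31→Route 6 (60 km), Car 58→Route 4 (154 km), Car 63→Route 5 (185 km), Car 12→Route 7 (70 km) — total 60+154+185+70 = 469 km.
Min-entry greedy (repeatedly take the single cheapest remaining cell) gives 548 km, worse by 79.
Next-best assignment: Car 31→Route 6, Car 58→Route 4, Car 63→Route 7, Car 12→Route 5 = 486 km.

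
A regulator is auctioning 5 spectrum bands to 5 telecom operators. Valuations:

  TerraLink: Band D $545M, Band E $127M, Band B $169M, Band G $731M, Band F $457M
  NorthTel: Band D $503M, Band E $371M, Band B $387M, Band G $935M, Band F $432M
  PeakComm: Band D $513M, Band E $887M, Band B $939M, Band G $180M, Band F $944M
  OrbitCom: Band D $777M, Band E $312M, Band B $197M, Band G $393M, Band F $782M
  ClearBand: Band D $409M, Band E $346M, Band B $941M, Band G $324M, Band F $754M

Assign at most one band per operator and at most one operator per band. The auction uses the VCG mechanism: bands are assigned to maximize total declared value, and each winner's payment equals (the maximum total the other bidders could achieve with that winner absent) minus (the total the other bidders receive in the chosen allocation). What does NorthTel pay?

Efficient allocation: TerraLink→Band D ($545M), NorthTel→Band G ($935M), PeakComm→Band E ($887M), OrbitCom→Band F ($782M), ClearBand→Band B ($941M); total welfare W = $4090M.
NorthTel receives Band G at value $935M, so the others get W − 935 = $3155M.
Without NorthTel: best allocation of the remaining 4 bidders over all 5 bands is TerraLink→Band G ($731M), PeakComm→Band F ($944M), OrbitCom→Band D ($777M), ClearBand→Band B ($941M), total $3393M.
VCG payment = (others' best without NorthTel) − (others' welfare with NorthTel) = 3393 − 3155 = $238M.

NorthTel pays $238M.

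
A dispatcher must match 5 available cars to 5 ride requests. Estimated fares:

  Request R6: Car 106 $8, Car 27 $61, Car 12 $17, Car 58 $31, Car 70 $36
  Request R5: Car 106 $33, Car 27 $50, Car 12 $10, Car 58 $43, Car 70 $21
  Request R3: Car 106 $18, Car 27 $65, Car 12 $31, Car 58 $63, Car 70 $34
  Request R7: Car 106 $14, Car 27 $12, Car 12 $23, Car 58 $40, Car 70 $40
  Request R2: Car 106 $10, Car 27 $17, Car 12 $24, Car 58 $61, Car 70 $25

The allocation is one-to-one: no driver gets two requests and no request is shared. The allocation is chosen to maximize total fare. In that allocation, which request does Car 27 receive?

Optimal: Car 106→Request R5 ($33), Car 27→Request R6 ($61), Car 12→Request R3 ($31), Car 58→Request R2 ($61), Car 70→Request R7 ($40) — total 33+61+31+61+40 = $226.
Row-greedy (each driver in turn takes its best remaining request) gives $198, worse by 28.
Next-best assignment: Car 106→Request R5, Car 27→Request R6, Car 12→Request R2, Car 58→Request R3, Car 70→Request R7 = $221.
Every other assignment is strictly worse.
Car 27's own top request is Request R3 ($65), but forcing Car 27→Request R3 and reassigning the rest optimally gives only $218 — worse by 8.

Car 27 receives Request R6.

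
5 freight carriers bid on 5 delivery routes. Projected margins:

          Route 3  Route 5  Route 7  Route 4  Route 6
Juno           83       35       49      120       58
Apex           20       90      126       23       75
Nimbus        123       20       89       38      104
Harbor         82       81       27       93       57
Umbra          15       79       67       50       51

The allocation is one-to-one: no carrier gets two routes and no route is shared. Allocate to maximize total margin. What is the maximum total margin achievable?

Maximum total: $511k

Optimal: Juno→Route 4 ($120k), Apex→Route 7 ($126k), Nimbus→Route 6 ($104k), Harbor→Route 3 ($82k), Umbra→Route 5 ($79k) — total 120+126+104+82+79 = $511k.
Column-greedy (each route in turn goes to its best remaining carrier) gives $457k, worse by 54.
Next-best assignment: Juno→Route 4, Apex→Route 7, Nimbus→Route 3, Harbor→Route 6, Umbra→Route 5 = $505k.
Every other assignment is strictly worse.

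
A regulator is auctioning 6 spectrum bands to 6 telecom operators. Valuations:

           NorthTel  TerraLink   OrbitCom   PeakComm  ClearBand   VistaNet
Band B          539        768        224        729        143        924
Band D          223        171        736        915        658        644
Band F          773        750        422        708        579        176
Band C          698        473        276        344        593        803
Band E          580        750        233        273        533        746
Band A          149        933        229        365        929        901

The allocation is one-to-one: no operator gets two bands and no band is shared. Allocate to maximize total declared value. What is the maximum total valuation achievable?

This is the linear assignment problem.
Optimal: NorthTel→Band C ($698M), TerraLink→Band E ($750M), OrbitCom→Band D ($736M), PeakComm→Band F ($708M), ClearBand→Band A ($929M), VistaNet→Band B ($924M) — total 698+750+736+708+929+924 = $4745M.
Row-greedy (each operator in turn takes its best remaining band) gives $4510M, worse by 235.
Next-best assignment: NorthTel→Band F, TerraLink→Band E, OrbitCom→Band D, PeakComm→Band B, ClearBand→Band A, VistaNet→Band C = $4720M.
Checked against all permutations: $4745M is optimal.

Max total: $4745M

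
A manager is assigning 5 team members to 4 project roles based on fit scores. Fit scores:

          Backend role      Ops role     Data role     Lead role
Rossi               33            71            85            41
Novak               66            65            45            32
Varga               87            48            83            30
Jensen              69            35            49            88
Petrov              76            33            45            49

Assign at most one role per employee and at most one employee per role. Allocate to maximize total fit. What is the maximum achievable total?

Maximum total: 325 pts

Optimal: Varga→Backend role (87 pts), Novak→Ops role (65 pts), Rossi→Data role (85 pts), Jensen→Lead role (88 pts) — total 87+65+85+88 = 325 pts.
Row-greedy (each employee in turn takes its best remaining role) gives 287 pts, worse by 38.
Next-best assignment: Petrov→Backend role, Rossi→Ops role, Varga→Data role, Jensen→Lead role = 318 pts.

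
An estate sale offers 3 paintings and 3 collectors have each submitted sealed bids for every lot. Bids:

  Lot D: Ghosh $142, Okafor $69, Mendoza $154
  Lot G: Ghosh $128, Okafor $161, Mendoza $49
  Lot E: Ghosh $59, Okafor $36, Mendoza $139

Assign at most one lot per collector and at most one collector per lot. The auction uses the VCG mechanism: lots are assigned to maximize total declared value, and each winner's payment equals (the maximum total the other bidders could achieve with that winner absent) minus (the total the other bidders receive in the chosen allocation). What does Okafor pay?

Efficient allocation: Ghosh→Lot D ($142), Okafor→Lot G ($161), Mendoza→Lot E ($139); total welfare W = $442.
Okafor receives Lot G at value $161, so the others get W − 161 = $281.
Without Okafor: best allocation of the remaining 2 bidders over all 3 lots is Ghosh→Lot G ($128), Mendoza→Lot D ($154), total $282.
VCG payment = (others' best without Okafor) − (others' welfare with Okafor) = 282 − 281 = $1.

Okafor pays $1.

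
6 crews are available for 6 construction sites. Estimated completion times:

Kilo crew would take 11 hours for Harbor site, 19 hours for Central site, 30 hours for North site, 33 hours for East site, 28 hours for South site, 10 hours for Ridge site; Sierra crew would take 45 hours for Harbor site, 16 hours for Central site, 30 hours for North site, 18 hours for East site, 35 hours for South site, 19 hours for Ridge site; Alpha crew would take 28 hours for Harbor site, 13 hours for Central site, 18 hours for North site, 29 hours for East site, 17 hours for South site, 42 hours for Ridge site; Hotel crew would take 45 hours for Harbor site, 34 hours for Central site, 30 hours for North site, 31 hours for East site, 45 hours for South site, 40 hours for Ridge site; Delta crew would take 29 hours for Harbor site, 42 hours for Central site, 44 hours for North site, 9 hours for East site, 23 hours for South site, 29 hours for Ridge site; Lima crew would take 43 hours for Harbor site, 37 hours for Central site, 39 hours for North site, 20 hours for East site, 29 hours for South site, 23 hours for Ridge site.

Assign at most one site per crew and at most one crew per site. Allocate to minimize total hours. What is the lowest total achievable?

Optimal: Kilo crew→Harbor site (11 hours), Sierra crew→Central site (16 hours), Alpha crew→South site (17 hours), Hotel crew→North site (30 hours), Delta crew→East site (9 hours), Lima crew→Ridge site (23 hours) — total 11+16+17+30+9+23 = 106 hours.
Min-entry greedy (repeatedly take the single cheapest remaining cell) gives 136 hours, worse by 30.
Swapping Delta crew↔Kilo crew (Delta crew→Harbor site 29 hours, Kilo crew→East site 33 hours) adds 42.

Minimum total: 106 hours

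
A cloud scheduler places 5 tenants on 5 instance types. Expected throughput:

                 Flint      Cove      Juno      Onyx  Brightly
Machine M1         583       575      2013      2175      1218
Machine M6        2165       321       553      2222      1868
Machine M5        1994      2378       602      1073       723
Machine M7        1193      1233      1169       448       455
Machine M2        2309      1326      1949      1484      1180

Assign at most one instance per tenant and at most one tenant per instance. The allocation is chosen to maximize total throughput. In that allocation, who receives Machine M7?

Juno receives Machine M7.

Optimal: Flint→Machine M2 (2309 ops/s), Cove→Machine M5 (2378 ops/s), Juno→Machine M7 (1169 ops/s), Onyx→Machine M1 (2175 ops/s), Brightly→Machine M6 (1868 ops/s) — total 2309+2378+1169+2175+1868 = 9899 ops/s.
Max-entry greedy (repeatedly take the single best remaining cell) gives 9377 ops/s, worse by 522.
Next-best assignment: Flint→Machine M7, Cove→Machine M5, Juno→Machine M2, Onyx→Machine M1, Brightly→Machine M6 = 9563 ops/s.
Swapping Cove↔Flint (Cove→Machine M2 1326 ops/s, Flint→Machine M5 1994 ops/s) loses 1367.
Checked against all permutations: 9899 ops/s is optimal.
Juno's own top instance is Machine M1 (2013 ops/s), but forcing Juno→Machine M1 and reassigning the rest optimally gives only 9377 ops/s — worse by 522.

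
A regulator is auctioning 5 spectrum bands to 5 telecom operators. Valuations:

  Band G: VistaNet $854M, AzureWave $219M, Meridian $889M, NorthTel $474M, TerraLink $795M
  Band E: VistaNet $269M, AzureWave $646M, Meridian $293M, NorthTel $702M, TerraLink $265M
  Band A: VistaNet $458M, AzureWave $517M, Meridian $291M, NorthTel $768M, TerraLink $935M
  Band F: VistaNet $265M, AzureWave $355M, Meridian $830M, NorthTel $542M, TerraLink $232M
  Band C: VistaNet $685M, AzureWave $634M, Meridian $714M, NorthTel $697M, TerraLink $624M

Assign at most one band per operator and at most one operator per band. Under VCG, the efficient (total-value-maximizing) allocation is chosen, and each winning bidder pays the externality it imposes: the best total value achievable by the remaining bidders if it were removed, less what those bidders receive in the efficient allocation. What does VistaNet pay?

VistaNet pays $59M.

Efficient allocation: VistaNet→Band G ($854M), AzureWave→Band E ($646M), Meridian→Band F ($830M), NorthTel→Band C ($697M), TerraLink→Band A ($935M); total welfare W = $3962M.
VistaNet receives Band G at value $854M, so the others get W − 854 = $3108M.
Without VistaNet: best allocation of the remaining 4 bidders over all 5 bands is AzureWave→Band E ($646M), Meridian→Band G ($889M), NorthTel→Band C ($697M), TerraLink→Band A ($935M), total $3167M.
VCG payment = (others' best without VistaNet) − (others' welfare with VistaNet) = 3167 − 3108 = $59M.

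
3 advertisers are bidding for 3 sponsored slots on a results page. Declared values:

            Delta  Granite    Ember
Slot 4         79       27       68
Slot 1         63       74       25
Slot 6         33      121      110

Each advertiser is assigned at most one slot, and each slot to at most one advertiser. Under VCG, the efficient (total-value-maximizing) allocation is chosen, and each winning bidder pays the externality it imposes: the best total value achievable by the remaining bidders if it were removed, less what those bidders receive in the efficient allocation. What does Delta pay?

Delta pays $5.

Efficient allocation: Delta→Slot 4 ($79), Granite→Slot 1 ($74), Ember→Slot 6 ($110); total welfare W = $263.
Delta receives Slot 4 at value $79, so the others get W − 79 = $184.
Without Delta: best allocation of the remaining 2 bidders over all 3 slots is Granite→Slot 6 ($121), Ember→Slot 4 ($68), total $189.
VCG payment = (others' best without Delta) − (others' welfare with Delta) = 189 − 184 = $5.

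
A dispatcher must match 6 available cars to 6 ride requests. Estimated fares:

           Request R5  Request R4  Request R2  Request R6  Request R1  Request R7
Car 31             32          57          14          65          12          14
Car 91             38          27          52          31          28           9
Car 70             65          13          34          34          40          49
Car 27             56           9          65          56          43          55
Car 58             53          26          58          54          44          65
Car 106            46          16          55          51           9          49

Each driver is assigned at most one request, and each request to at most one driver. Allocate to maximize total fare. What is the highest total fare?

Maximum total: $333

Optimal: Car 31→Request R4 ($57), Car 91→Request R2 ($52), Car 70→Request R5 ($65), Car 27→Request R1 ($43), Car 58→Request R7 ($65), Car 106→Request R6 ($51) — total 57+52+65+43+65+51 = $333.
Next-best assignment: Car 31→Request R4, Car 91→Request R1, Car 70→Request R5, Car 27→Request R2, Car 58→Request R7, Car 106→Request R6 = $331.
Swapping Car 27↔Car 31 (Car 27→Request R4 $9, Car 31→Request R1 $12) loses 79.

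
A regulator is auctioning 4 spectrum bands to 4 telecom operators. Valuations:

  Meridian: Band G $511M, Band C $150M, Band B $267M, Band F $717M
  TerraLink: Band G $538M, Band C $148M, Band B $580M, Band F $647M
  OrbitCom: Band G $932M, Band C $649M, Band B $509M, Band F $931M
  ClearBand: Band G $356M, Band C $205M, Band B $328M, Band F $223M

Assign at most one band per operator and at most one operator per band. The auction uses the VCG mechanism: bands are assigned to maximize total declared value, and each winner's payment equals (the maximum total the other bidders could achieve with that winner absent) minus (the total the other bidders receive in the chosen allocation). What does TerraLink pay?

Efficient allocation: Meridian→Band F ($717M), TerraLink→Band B ($580M), OrbitCom→Band G ($932M), ClearBand→Band C ($205M); total welfare W = $2434M.
TerraLink receives Band B at value $580M, so the others get W − 580 = $1854M.
Without TerraLink: best allocation of the remaining 3 bidders over all 4 bands is Meridian→Band F ($717M), OrbitCom→Band G ($932M), ClearBand→Band B ($328M), total $1977M.
VCG payment = (others' best without TerraLink) − (others' welfare with TerraLink) = 1977 − 1854 = $123M.

TerraLink pays $123M.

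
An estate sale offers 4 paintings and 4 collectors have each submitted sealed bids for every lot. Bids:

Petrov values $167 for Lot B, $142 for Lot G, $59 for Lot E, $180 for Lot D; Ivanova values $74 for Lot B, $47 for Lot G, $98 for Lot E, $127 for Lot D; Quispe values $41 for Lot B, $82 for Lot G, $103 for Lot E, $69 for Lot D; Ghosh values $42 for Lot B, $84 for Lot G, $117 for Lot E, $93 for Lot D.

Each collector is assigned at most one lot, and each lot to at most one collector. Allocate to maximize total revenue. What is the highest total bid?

Max total: $493

This is a one-to-one assignment (maximum-weight bipartite matching).
Optimal: Petrov→Lot B ($167), Ivanova→Lot D ($127), Quispe→Lot G ($82), Ghosh→Lot E ($117) — total 167+127+82+117 = $493.
Row-greedy (each collector in turn takes its best remaining lot) gives $402, worse by 91.
Swapping Quispe↔Petrov (Quispe→Lot B $41, Petrov→Lot G $142) loses 66.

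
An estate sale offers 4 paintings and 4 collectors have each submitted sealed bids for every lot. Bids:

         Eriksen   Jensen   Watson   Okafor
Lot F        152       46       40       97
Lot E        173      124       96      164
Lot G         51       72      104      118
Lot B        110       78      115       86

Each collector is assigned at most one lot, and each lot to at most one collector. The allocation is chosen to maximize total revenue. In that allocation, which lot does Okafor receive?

This is the linear assignment problem.
Optimal: Eriksen→Lot F ($152), Jensen→Lot E ($124), Watson→Lot B ($115), Okafor→Lot G ($118) — total 152+124+115+118 = $509.
Row-greedy (each collector in turn takes its best remaining lot) gives $452, worse by 57.
Swapping Okafor↔Watson (Okafor→Lot B $86, Watson→Lot G $104) loses 43.
Okafor's own top lot is Lot E ($164), but forcing Okafor→Lot E and reassigning the rest optimally gives only $503 — worse by 6.

Okafor receives Lot G.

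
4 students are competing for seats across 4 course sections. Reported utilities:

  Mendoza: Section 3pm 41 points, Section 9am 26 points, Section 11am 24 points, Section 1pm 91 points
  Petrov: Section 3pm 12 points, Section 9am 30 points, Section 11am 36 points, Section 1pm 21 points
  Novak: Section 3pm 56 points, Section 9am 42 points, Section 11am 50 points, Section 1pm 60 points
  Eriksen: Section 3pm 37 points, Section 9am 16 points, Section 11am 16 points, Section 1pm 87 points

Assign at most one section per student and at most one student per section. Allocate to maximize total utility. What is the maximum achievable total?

Maximum total: 208 points

Optimal: Mendoza→Section 3pm (41 points), Petrov→Section 9am (30 points), Novak→Section 11am (50 points), Eriksen→Section 1pm (87 points) — total 41+30+50+87 = 208 points.
Column-greedy (each section in turn goes to its best remaining student) gives 197 points, worse by 11.
Swapping Petrov↔Mendoza (Petrov→Section 3pm 12 points, Mendoza→Section 9am 26 points) loses 33.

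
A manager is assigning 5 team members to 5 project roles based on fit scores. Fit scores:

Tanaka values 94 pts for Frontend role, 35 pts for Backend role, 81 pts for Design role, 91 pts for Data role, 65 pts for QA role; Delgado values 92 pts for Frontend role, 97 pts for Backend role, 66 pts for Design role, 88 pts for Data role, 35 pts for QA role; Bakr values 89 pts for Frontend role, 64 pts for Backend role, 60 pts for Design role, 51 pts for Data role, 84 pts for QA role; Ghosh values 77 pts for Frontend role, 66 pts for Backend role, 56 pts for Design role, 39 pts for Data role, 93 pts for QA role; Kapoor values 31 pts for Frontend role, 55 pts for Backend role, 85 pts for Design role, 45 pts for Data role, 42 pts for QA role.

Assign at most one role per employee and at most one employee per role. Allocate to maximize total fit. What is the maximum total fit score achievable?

Maximum total: 455 pts

Optimal: Tanaka→Data role (91 pts), Delgado→Backend role (97 pts), Bakr→Frontend role (89 pts), Ghosh→QA role (93 pts), Kapoor→Design role (85 pts) — total 91+97+89+93+85 = 455 pts.
Row-greedy (each employee in turn takes its best remaining role) gives 376 pts, worse by 79.
Next-best assignment: Tanaka→Data role, Delgado→Backend role, Bakr→QA role, Ghosh→Frontend role, Kapoor→Design role = 434 pts.
Swapping Delgado↔Kapoor (Delgado→Design role 66 pts, Kapoor→Backend role 55 pts) loses 61.
Checked against all permutations: 455 pts is optimal.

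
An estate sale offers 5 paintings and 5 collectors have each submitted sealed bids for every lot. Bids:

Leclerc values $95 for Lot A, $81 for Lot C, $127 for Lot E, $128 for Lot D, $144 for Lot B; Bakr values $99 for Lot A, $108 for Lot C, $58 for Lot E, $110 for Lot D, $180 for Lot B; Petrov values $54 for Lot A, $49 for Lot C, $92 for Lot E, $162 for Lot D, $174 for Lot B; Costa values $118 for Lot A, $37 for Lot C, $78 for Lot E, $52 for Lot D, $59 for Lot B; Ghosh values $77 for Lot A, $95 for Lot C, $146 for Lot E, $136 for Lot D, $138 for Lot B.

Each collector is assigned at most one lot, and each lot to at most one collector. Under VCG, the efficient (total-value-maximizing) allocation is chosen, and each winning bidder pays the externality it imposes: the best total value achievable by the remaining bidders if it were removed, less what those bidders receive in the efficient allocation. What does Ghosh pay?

Efficient allocation: Leclerc→Lot C ($81), Bakr→Lot B ($180), Petrov→Lot D ($162), Costa→Lot A ($118), Ghosh→Lot E ($146); total welfare W = $687.
Ghosh receives Lot E at value $146, so the others get W − 146 = $541.
Without Ghosh: best allocation of the remaining 4 bidders over all 5 lots is Leclerc→Lot E ($127), Bakr→Lot B ($180), Petrov→Lot D ($162), Costa→Lot A ($118), total $587.
VCG payment = (others' best without Ghosh) − (others' welfare with Ghosh) = 587 − 541 = $46.

Ghosh pays $46.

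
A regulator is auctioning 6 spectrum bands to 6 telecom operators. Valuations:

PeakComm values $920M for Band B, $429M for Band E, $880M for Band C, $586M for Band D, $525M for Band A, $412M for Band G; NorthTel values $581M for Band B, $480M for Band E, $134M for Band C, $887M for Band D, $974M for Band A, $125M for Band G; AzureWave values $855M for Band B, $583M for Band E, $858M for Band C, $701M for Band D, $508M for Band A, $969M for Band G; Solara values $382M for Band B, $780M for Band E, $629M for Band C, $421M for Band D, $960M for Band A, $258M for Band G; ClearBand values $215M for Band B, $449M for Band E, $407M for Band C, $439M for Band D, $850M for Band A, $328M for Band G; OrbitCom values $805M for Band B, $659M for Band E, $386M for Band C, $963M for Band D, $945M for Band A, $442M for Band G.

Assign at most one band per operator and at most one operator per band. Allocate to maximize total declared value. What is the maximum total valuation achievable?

Optimal: PeakComm→Band C ($880M), NorthTel→Band D ($887M), AzureWave→Band G ($969M), Solara→Band E ($780M), ClearBand→Band A ($850M), OrbitCom→Band B ($805M) — total 880+887+969+780+850+805 = $5171M.

Maximum total: $5171M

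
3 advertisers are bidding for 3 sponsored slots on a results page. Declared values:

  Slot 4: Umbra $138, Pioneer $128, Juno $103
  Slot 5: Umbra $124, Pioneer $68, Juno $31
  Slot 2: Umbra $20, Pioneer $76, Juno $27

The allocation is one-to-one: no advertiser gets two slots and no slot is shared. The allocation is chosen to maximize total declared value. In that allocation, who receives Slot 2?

Pioneer receives Slot 2.

Optimal: Umbra→Slot 5 ($124), Pioneer→Slot 2 ($76), Juno→Slot 4 ($103) — total 124+76+103 = $303.
Max-entry greedy (repeatedly take the single best remaining cell) gives $245, worse by 58.
Every other assignment is strictly worse.
Pioneer's own top slot is Slot 4 ($128), but forcing Pioneer→Slot 4 and reassigning the rest optimally gives only $279 — worse by 24.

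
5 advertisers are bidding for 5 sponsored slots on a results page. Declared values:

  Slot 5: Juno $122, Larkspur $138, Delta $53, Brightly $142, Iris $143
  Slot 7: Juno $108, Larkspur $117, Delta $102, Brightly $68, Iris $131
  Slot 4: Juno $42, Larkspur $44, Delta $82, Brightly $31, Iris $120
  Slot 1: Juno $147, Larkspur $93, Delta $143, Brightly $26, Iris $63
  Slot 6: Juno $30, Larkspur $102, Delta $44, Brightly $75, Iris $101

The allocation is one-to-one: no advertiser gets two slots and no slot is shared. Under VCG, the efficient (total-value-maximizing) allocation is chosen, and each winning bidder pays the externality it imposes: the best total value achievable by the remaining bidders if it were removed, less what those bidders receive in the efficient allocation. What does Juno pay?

Juno pays $15.

Efficient allocation: Juno→Slot 7 ($108), Larkspur→Slot 6 ($102), Delta→Slot 1 ($143), Brightly→Slot 5 ($142), Iris→Slot 4 ($120); total welfare W = $615.
Juno receives Slot 7 at value $108, so the others get W − 108 = $507.
Without Juno: best allocation of the remaining 4 bidders over all 5 slots is Larkspur→Slot 7 ($117), Delta→Slot 1 ($143), Brightly→Slot 5 ($142), Iris→Slot 4 ($120), total $522.
VCG payment = (others' best without Juno) − (others' welfare with Juno) = 522 − 507 = $15.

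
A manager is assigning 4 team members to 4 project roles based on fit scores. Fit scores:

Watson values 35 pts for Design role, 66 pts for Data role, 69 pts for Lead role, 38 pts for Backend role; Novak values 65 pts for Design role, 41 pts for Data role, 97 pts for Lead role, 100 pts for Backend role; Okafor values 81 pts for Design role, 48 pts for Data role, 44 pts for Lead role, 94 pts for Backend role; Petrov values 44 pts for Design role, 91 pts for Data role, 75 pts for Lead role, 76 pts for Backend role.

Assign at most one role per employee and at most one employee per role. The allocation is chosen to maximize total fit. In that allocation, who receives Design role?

Okafor receives Design role.

Optimal: Watson→Lead role (69 pts), Novak→Backend role (100 pts), Okafor→Design role (81 pts), Petrov→Data role (91 pts) — total 69+100+81+91 = 341 pts.
Column-greedy (each role in turn goes to its best remaining employee) gives 307 pts, worse by 34.
Okafor's own top role is Backend role (94 pts), but forcing Okafor→Backend role and reassigning the rest optimally gives only 319 pts — worse by 22.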